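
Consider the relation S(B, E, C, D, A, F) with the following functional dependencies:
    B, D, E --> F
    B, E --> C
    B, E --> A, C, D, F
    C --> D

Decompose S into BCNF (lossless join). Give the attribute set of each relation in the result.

Candidate key of the original relation: {B, E}.
{A, B, C, D, E, F}: {C} determines {C, D} here but is not a superkey — split on C --> D, giving {C, D} and {A, B, C, E, F}.
{C, D}: every determinant is a superkey — BCNF.
{A, B, C, E, F}: every determinant is a superkey — BCNF.

{A, B, C, E, F}; {C, D}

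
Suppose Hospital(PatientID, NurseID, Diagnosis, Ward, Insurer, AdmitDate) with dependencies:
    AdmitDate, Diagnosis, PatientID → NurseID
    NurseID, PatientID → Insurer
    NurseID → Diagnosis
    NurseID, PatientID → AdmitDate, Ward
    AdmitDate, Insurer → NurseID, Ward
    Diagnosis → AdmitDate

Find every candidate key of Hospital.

{AdmitDate, Insurer, PatientID}, {Diagnosis, PatientID}, {NurseID, PatientID}

No FD produces {PatientID}, so it must be in every candidate key.
Closure of {Diagnosis, PatientID} is {AdmitDate, Diagnosis, Insurer, NurseID, PatientID, Ward}, the whole schema; {Diagnosis, PatientID} is a candidate key.
Closure of {NurseID, PatientID} is {AdmitDate, Diagnosis, Insurer, NurseID, PatientID, Ward}, the whole schema; {NurseID, PatientID} is a candidate key.
Closure of {AdmitDate, Insurer, PatientID} is {AdmitDate, Diagnosis, Insurer, NurseID, PatientID, Ward}, the whole schema; {AdmitDate, Insurer, PatientID} is a candidate key.
Any other superkey properly contains one of these, so there are no further candidate keys.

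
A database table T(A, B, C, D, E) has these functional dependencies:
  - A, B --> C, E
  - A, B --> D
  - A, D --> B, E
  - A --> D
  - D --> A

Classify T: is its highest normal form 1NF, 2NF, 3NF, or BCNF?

BCNF

Candidate keys: {A}, {D}. Prime attributes: {A, D}.
The left-hand side of every FD is a superkey, so BCNF is satisfied.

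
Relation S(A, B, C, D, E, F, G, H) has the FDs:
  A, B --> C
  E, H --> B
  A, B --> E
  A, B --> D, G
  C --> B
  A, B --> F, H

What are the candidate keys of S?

No FD produces {A}, so it must be in every candidate key.
Closure of {A, B} is {A, B, C, D, E, F, G, H}, the whole schema; {A, B} is a candidate key.
Closure of {A, C} is {A, B, C, D, E, F, G, H}, the whole schema; {A, C} is a candidate key.
Closure of {A, E, H} is {A, B, C, D, E, F, G, H}, the whole schema; {A, E, H} is a candidate key.
Any other superkey properly contains one of these, so there are no further candidate keys.

{A, B}, {A, C}, {A, E, H}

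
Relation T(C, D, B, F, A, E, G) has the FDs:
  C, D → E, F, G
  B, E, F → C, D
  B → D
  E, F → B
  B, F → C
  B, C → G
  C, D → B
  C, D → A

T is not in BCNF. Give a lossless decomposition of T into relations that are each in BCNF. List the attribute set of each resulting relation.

{A, B, C, E, F, G}; {B, D}

Candidate keys of the original relation: {B, C}, {B, F}, {C, D}, {E, F}.
Within {A, B, C, D, E, F, G}: {B}⁺ ∩ {A, B, C, D, E, F, G} = {B, D}, not the whole set, so B → D violates BCNF; decompose into {B, D} and {A, B, C, E, F, G}.
{B, D}: every determinant is a superkey — BCNF.
{A, B, C, E, F, G}: every determinant is a superkey — BCNF.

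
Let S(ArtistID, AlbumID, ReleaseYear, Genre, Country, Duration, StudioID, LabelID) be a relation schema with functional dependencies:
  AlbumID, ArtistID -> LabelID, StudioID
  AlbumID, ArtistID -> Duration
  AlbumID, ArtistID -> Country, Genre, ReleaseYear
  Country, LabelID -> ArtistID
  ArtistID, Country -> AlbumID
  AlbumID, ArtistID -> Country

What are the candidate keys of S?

{AlbumID, ArtistID}, {ArtistID, Country}, {Country, LabelID}

{AlbumID, ArtistID}⁺ = {AlbumID, ArtistID, Country, Duration, Genre, LabelID, ReleaseYear, StudioID} — all of the relation — so {AlbumID, ArtistID} is a candidate key.
{ArtistID, Country}⁺ = {AlbumID, ArtistID, Country, Duration, Genre, LabelID, ReleaseYear, StudioID} — all of the relation — so {ArtistID, Country} is a candidate key.
{Country, LabelID}⁺ = {AlbumID, ArtistID, Country, Duration, Genre, LabelID, ReleaseYear, StudioID} — all of the relation — so {Country, LabelID} is a candidate key.
Any other superkey properly contains one of these, so there are no further candidate keys.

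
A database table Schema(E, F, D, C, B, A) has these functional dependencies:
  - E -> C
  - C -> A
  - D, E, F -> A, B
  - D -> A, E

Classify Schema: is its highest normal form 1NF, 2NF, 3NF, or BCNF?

1NF

Candidate key: {D, F}. Prime attributes: {D, F}.
E -> C breaks BCNF: {E}⁺ = {A, C, E}, so {E} is not a superkey.
E -> C has non-prime {C} on the right and a non-superkey on the left, so 3NF fails.
The proper key subset {D} of {D, F} determines non-prime {A, C, E}, so the relation is not even in 2NF.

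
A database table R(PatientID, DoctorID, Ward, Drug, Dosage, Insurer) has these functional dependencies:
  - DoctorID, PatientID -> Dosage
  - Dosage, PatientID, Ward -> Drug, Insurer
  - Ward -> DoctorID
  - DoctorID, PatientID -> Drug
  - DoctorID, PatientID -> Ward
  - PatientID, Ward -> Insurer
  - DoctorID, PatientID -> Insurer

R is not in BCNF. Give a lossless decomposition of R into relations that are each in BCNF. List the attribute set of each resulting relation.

{DoctorID, Ward}; {Dosage, Drug, Insurer, PatientID, Ward}

Candidate keys of the original relation: {DoctorID, PatientID}, {PatientID, Ward}.
In {DoctorID, Dosage, Drug, Insurer, PatientID, Ward}, {Ward} is not a superkey ({Ward}⁺ restricted to this set is {DoctorID, Ward}), so split on Ward -> DoctorID into {DoctorID, Ward} and {Dosage, Drug, Insurer, PatientID, Ward}.
{DoctorID, Ward} has no BCNF violation.
{Dosage, Drug, Insurer, PatientID, Ward} has no BCNF violation.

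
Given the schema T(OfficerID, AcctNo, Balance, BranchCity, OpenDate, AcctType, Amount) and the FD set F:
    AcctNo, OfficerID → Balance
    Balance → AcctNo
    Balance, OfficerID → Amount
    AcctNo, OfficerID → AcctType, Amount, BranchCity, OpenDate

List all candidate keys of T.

{OfficerID} never appears on the right of any FD, so every key must include it.
{AcctNo, OfficerID}⁺ = {AcctNo, AcctType, Amount, Balance, BranchCity, OfficerID, OpenDate} — all of the relation — so {AcctNo, OfficerID} is a candidate key.
{Balance, OfficerID}⁺ = {AcctNo, AcctType, Amount, Balance, BranchCity, OfficerID, OpenDate} — all of the relation — so {Balance, OfficerID} is a candidate key.
No proper subset of any of these is a key, and no other minimal superkey exists.

{AcctNo, OfficerID}, {Balance, OfficerID}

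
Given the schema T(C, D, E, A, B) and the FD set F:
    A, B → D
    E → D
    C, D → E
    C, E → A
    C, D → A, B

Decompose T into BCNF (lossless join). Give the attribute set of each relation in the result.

{A, B, C, E}; {A, B, D}

Candidate keys of the original relation: {A, B, C}, {C, D}, {C, E}.
Within {A, B, C, D, E}: {A, B}⁺ ∩ {A, B, C, D, E} = {A, B, D}, not the whole set, so A, B → D violates BCNF; decompose into {A, B, D} and {A, B, C, E}.
{A, B, D} is in BCNF.
{A, B, C, E} is in BCNF.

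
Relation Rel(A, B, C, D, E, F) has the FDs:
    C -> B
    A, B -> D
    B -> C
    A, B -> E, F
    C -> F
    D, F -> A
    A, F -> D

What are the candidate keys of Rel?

{A, B}, {A, C}, {B, D}, {C, D}

{A, B}⁺ = {A, B, C, D, E, F}, which is every attribute, so {A, B} is a candidate key.
{A, C}⁺ = {A, B, C, D, E, F}, which is every attribute, so {A, C} is a candidate key.
{B, D}⁺ = {A, B, C, D, E, F}, which is every attribute, so {B, D} is a candidate key.
{C, D}⁺ = {A, B, C, D, E, F}, which is every attribute, so {C, D} is a candidate key.
Any other superkey properly contains one of these, so there are no further candidate keys.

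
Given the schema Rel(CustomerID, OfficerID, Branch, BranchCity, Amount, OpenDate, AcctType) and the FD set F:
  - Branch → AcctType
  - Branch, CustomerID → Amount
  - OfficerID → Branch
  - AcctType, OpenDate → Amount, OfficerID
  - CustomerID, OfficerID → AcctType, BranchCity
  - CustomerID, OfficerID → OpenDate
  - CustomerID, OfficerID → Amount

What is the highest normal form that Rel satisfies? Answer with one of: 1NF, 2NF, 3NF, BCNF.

1NF

Candidate keys: {AcctType, CustomerID, OpenDate}, {Branch, CustomerID, OpenDate}, {CustomerID, OfficerID}. Prime attributes: {AcctType, Branch, CustomerID, OfficerID, OpenDate}.
Branch → AcctType breaks BCNF: {Branch}⁺ = {AcctType, Branch}, so {Branch} is not a superkey.
Branch, CustomerID → Amount has non-prime {Amount} on the right and a non-superkey on the left, so 3NF fails.
The proper key subset {AcctType, OpenDate} of {AcctType, CustomerID, OpenDate} determines non-prime {Amount}, so the relation is not even in 2NF.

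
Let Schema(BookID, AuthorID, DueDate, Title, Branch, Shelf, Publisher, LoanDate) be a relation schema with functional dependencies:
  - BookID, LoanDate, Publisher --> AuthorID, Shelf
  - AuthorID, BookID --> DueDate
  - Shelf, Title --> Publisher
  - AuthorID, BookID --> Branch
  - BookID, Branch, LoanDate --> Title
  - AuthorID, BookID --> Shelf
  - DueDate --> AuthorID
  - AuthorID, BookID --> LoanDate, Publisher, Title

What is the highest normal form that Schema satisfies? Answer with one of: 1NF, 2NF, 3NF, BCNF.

3NF

Candidate keys: {AuthorID, BookID}, {BookID, Branch, LoanDate, Shelf}, {BookID, DueDate}, {BookID, LoanDate, Publisher}, {BookID, LoanDate, Shelf, Title}. Prime attributes: {AuthorID, BookID, Branch, DueDate, LoanDate, Publisher, Shelf, Title}.
For Shelf, Title --> Publisher we have {Shelf, Title}⁺ = {Publisher, Shelf, Title}; {Shelf, Title} is not a superkey, so BCNF fails.
Since {Publisher} ⊆ prime attributes and every other non-superkey FD also has a prime right side, the schema is in 3NF.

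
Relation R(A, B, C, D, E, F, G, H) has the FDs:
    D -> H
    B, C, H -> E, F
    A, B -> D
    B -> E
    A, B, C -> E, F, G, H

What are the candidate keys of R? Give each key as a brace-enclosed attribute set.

Attributes never on any right-hand side: {A, B, C} — every candidate key must contain all of them.
{A, B, C}⁺ = {A, B, C, D, E, F, G, H}, which is every attribute, so {A, B, C} is a candidate key.
No smaller or unrelated set reaches every attribute, so there are no other keys.

{A, B, C}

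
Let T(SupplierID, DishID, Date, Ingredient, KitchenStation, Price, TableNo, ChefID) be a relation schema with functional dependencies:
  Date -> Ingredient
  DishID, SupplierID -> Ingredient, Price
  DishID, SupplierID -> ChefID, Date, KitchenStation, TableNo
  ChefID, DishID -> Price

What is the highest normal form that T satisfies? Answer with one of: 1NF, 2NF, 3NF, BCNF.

Candidate key: {DishID, SupplierID}. Prime attributes: {DishID, SupplierID}.
Date -> Ingredient: {Date}⁺ = {Date, Ingredient}, which is not all of the attributes, so the left side is not a superkey — BCNF is violated.
Because {Ingredient} is non-prime and the left side of Date -> Ingredient is not a superkey, the relation is not in 3NF.
No proper subset of a key has a non-prime attribute in its closure, so there is no partial dependency; 2NF holds.

2NF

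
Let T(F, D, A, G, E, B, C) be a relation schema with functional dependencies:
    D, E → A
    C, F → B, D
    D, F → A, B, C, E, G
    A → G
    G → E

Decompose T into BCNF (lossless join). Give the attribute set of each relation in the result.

Candidate keys of the original relation: {C, F}, {D, F}.
{A, B, C, D, E, F, G}: {D, E} determines {A, D, E, G} here but is not a superkey — split on D, E → A, G, giving {A, D, E, G} and {B, C, D, E, F}.
{A, D, E, G}: {A} determines {A, E, G} here but is not a superkey — split on A → E, G, giving {A, E, G} and {A, D}.
{A, E, G}: {G} determines {E, G} here but is not a superkey — split on G → E, giving {E, G} and {A, G}.
{E, G} is in BCNF.
{A, G} is in BCNF.
{A, D} is in BCNF.
{B, C, D, E, F} is in BCNF.

{A, D}; {A, G}; {B, C, D, E, F}; {E, G}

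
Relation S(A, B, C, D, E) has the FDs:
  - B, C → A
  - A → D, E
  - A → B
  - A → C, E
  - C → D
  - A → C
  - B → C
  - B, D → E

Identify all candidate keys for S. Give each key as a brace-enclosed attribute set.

{A}, {B}

{A}⁺ = {A, B, C, D, E}, which is every attribute, so {A} is a candidate key.
{B}⁺ = {A, B, C, D, E}, which is every attribute, so {B} is a candidate key.
These are minimal and exhaustive — every other superkey contains one of them.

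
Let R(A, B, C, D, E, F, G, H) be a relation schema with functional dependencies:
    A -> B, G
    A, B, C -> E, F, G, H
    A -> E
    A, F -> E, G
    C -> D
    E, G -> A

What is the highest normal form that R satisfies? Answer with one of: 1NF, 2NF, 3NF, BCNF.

Candidate keys: {A, C}, {C, E, G}. Prime attributes: {A, C, E, G}.
A -> B, G: {A}⁺ = {A, B, E, G}, which is not all of the attributes, so the left side is not a superkey — BCNF is violated.
A -> B, G has non-prime {B} on the right and a non-superkey on the left, so 3NF fails.
Since {A} ⊂ {A, C} and {A}⁺ ⊇ {B} with {B} non-prime, there is a partial dependency; 2NF fails.

1NF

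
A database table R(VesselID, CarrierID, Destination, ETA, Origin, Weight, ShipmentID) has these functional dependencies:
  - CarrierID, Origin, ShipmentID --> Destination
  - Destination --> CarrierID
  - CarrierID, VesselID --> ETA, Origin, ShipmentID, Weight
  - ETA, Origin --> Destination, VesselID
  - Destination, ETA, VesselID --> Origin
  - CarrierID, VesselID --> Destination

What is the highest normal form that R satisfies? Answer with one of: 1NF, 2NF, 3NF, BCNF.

Candidate keys: {CarrierID, VesselID}, {Destination, VesselID}, {ETA, Origin}. Prime attributes: {CarrierID, Destination, ETA, Origin, VesselID}.
CarrierID, Origin, ShipmentID --> Destination breaks BCNF: {CarrierID, Origin, ShipmentID}⁺ = {CarrierID, Destination, Origin, ShipmentID}, so {CarrierID, Origin, ShipmentID} is not a superkey.
Its right-hand attributes {Destination} are all prime, as are those of every other non-superkey FD — the relation is in 3NF.

3NF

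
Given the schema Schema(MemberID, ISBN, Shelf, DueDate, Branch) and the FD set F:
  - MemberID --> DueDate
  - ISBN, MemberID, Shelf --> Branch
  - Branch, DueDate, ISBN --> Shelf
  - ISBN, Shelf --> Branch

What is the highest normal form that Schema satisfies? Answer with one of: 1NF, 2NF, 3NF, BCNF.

Candidate keys: {Branch, ISBN, MemberID}, {ISBN, MemberID, Shelf}. Prime attributes: {Branch, ISBN, MemberID, Shelf}.
MemberID --> DueDate: {MemberID}⁺ = {DueDate, MemberID}, which is not all of the attributes, so the left side is not a superkey — BCNF is violated.
Because {DueDate} is non-prime and the left side of MemberID --> DueDate is not a superkey, the relation is not in 3NF.
The proper key subset {MemberID} of {Branch, ISBN, MemberID} determines non-prime {DueDate}, so the relation is not even in 2NF.

1NF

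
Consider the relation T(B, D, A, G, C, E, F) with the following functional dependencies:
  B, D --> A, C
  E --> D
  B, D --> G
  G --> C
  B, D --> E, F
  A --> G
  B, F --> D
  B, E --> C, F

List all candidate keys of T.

Attributes never on any right-hand side: {B} — every candidate key must contain it.
{B, D}⁺ = {A, B, C, D, E, F, G} — all of the relation — so {B, D} is a candidate key.
{B, E}⁺ = {A, B, C, D, E, F, G} — all of the relation — so {B, E} is a candidate key.
{B, F}⁺ = {A, B, C, D, E, F, G} — all of the relation — so {B, F} is a candidate key.
Any other superkey properly contains one of these, so there are no further candidate keys.

{B, D}, {B, E}, {B, F}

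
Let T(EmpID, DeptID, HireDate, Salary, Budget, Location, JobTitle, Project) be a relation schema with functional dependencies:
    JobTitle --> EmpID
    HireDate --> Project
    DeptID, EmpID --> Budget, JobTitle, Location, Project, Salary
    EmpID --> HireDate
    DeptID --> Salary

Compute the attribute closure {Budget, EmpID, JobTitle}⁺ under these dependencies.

Start with {Budget, EmpID, JobTitle}.
EmpID --> HireDate applies; add {HireDate} → now {Budget, EmpID, HireDate, JobTitle}.
HireDate --> Project applies; add {Project} → now {Budget, EmpID, HireDate, JobTitle, Project}.
No further FD applies.

{Budget, EmpID, HireDate, JobTitle, Project}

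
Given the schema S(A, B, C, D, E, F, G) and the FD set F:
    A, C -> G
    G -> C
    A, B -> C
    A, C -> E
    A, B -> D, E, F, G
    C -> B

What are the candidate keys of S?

{A, B}, {A, C}, {A, G}

{A} never appears on the right of any FD, so every key must include it.
Closure of {A, B} is {A, B, C, D, E, F, G}, the whole schema; {A, B} is a candidate key.
Closure of {A, C} is {A, B, C, D, E, F, G}, the whole schema; {A, C} is a candidate key.
Closure of {A, G} is {A, B, C, D, E, F, G}, the whole schema; {A, G} is a candidate key.
Any other superkey properly contains one of these, so there are no further candidate keys.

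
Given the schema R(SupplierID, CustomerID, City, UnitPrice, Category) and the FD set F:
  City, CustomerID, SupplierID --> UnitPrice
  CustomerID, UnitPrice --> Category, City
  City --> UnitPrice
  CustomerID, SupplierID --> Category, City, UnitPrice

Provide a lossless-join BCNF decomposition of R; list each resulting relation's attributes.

{Category, City, CustomerID}; {City, UnitPrice}; {CustomerID, SupplierID, UnitPrice}

Candidate key of the original relation: {CustomerID, SupplierID}.
Within {Category, City, CustomerID, SupplierID, UnitPrice}: {CustomerID, UnitPrice}⁺ ∩ {Category, City, CustomerID, SupplierID, UnitPrice} = {Category, City, CustomerID, UnitPrice}, not the whole set, so CustomerID, UnitPrice --> Category, City violates BCNF; decompose into {Category, City, CustomerID, UnitPrice} and {CustomerID, SupplierID, UnitPrice}.
Within {Category, City, CustomerID, UnitPrice}: {City}⁺ ∩ {Category, City, CustomerID, UnitPrice} = {City, UnitPrice}, not the whole set, so City --> UnitPrice violates BCNF; decompose into {City, UnitPrice} and {Category, City, CustomerID}.
{City, UnitPrice} is in BCNF.
{Category, City, CustomerID} is in BCNF.
{CustomerID, SupplierID, UnitPrice} is in BCNF.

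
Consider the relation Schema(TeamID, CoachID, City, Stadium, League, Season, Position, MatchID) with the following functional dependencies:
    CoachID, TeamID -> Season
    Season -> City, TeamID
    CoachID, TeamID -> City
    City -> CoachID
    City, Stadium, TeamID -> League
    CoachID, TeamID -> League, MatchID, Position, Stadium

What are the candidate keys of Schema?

Closure of {Season} is {City, CoachID, League, MatchID, Position, Season, Stadium, TeamID}, the whole schema; {Season} is a candidate key.
Closure of {City, TeamID} is {City, CoachID, League, MatchID, Position, Season, Stadium, TeamID}, the whole schema; {City, TeamID} is a candidate key.
Closure of {CoachID, TeamID} is {City, CoachID, League, MatchID, Position, Season, Stadium, TeamID}, the whole schema; {CoachID, TeamID} is a candidate key.
Any other superkey properly contains one of these, so there are no further candidate keys.

{City, TeamID}, {CoachID, TeamID}, {Season}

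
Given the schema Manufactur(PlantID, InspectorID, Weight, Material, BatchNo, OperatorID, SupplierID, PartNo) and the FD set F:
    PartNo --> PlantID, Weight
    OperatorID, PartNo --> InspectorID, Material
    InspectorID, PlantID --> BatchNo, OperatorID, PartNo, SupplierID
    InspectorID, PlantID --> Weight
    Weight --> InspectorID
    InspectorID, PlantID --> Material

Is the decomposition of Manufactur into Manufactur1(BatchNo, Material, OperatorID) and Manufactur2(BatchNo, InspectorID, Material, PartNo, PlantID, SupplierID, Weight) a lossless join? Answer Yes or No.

No

Common attributes: {BatchNo, Material}; their closure is {BatchNo, Material}.
The closure covers neither Manufactur1 nor Manufactur2 entirely; the join is not lossless.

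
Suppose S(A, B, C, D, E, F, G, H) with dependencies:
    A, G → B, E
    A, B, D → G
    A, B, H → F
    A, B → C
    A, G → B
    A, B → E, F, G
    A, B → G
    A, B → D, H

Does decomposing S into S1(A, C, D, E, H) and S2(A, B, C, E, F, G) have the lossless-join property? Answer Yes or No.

No

Common attributes: {A, C, E}; their closure is {A, C, E}.
The closure covers neither S1 nor S2 entirely; the join is not lossless.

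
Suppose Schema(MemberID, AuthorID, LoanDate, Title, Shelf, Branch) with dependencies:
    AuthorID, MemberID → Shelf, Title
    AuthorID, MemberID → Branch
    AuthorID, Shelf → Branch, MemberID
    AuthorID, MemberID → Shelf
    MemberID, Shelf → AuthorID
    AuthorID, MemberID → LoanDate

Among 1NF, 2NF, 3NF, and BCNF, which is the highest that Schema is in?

Candidate keys: {AuthorID, MemberID}, {AuthorID, Shelf}, {MemberID, Shelf}. Prime attributes: {AuthorID, MemberID, Shelf}.
Every FD has a superkey on the left, so the relation is in BCNF.

BCNF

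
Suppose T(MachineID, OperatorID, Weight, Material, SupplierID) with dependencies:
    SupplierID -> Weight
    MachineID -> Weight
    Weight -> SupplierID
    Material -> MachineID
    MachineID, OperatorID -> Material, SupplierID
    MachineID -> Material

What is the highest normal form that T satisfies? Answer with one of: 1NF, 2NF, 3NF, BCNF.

Candidate keys: {MachineID, OperatorID}, {Material, OperatorID}. Prime attributes: {MachineID, Material, OperatorID}.
For SupplierID -> Weight we have {SupplierID}⁺ = {SupplierID, Weight}; {SupplierID} is not a superkey, so BCNF fails.
SupplierID -> Weight determines the non-prime attribute {Weight} from a non-superkey — 3NF is violated.
{MachineID} is a proper subset of the key {MachineID, OperatorID}, and {MachineID}⁺ contains the non-prime attributes {SupplierID, Weight} — a partial dependency, so 2NF is violated.

1NF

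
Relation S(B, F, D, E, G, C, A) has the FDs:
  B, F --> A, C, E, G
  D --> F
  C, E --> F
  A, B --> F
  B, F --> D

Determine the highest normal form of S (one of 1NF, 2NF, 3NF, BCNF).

3NF

Candidate keys: {A, B}, {B, C, E}, {B, D}, {B, F}. Prime attributes: {A, B, C, D, E, F}.
D --> F breaks BCNF: {D}⁺ = {D, F}, so {D} is not a superkey.
Its right-hand attributes {F} are all prime, as are those of every other non-superkey FD — the relation is in 3NF.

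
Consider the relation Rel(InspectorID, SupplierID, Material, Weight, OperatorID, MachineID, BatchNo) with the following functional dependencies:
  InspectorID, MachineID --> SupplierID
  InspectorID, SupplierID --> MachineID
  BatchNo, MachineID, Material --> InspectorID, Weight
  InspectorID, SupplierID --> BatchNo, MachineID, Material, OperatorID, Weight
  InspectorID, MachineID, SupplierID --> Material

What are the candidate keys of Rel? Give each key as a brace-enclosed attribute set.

{InspectorID, MachineID} is a candidate key since {InspectorID, MachineID}⁺ = {BatchNo, InspectorID, MachineID, Material, OperatorID, SupplierID, Weight} covers every attribute.
{InspectorID, SupplierID} is a candidate key since {InspectorID, SupplierID}⁺ = {BatchNo, InspectorID, MachineID, Material, OperatorID, SupplierID, Weight} covers every attribute.
{BatchNo, MachineID, Material} is a candidate key since {BatchNo, MachineID, Material}⁺ = {BatchNo, InspectorID, MachineID, Material, OperatorID, SupplierID, Weight} covers every attribute.
No proper subset of any of these is a key, and no other minimal superkey exists.

{BatchNo, MachineID, Material}, {InspectorID, MachineID}, {InspectorID, SupplierID}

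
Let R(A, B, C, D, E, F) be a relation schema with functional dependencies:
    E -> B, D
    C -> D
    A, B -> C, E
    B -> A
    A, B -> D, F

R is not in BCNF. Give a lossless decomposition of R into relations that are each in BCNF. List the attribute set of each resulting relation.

{A, B, C, E, F}; {C, D}

Candidate keys of the original relation: {B}, {E}.
Within {A, B, C, D, E, F}: {C}⁺ ∩ {A, B, C, D, E, F} = {C, D}, not the whole set, so C -> D violates BCNF; decompose into {C, D} and {A, B, C, E, F}.
{C, D} has no BCNF violation.
{A, B, C, E, F} has no BCNF violation.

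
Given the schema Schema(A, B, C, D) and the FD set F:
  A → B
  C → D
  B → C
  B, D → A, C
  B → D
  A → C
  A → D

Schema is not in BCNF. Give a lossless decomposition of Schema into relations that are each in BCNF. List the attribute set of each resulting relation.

Candidate keys of the original relation: {A}, {B}.
{A, B, C, D}: {C} determines {C, D} here but is not a superkey — split on C → D, giving {C, D} and {A, B, C}.
{C, D}: every determinant is a superkey — BCNF.
{A, B, C}: every determinant is a superkey — BCNF.

{A, B, C}; {C, D}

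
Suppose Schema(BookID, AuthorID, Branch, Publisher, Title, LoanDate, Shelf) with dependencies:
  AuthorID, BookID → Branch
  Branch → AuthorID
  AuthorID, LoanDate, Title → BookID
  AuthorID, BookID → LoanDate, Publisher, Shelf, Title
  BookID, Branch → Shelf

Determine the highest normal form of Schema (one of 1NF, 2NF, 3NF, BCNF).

3NF

Candidate keys: {AuthorID, BookID}, {AuthorID, LoanDate, Title}, {BookID, Branch}, {Branch, LoanDate, Title}. Prime attributes: {AuthorID, BookID, Branch, LoanDate, Title}.
For Branch → AuthorID we have {Branch}⁺ = {AuthorID, Branch}; {Branch} is not a superkey, so BCNF fails.
Its right-hand attributes {AuthorID} are all prime, as are those of every other non-superkey FD — the relation is in 3NF.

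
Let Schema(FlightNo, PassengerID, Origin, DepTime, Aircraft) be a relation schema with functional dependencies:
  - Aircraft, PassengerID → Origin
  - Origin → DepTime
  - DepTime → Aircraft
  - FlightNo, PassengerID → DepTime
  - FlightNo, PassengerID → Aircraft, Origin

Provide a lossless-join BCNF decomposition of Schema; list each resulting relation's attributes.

{Aircraft, DepTime}; {Aircraft, FlightNo, PassengerID}; {DepTime, Origin}; {Origin, PassengerID}

Candidate key of the original relation: {FlightNo, PassengerID}.
Within {Aircraft, DepTime, FlightNo, Origin, PassengerID}: {Aircraft, PassengerID}⁺ ∩ {Aircraft, DepTime, FlightNo, Origin, PassengerID} = {Aircraft, DepTime, Origin, PassengerID}, not the whole set, so Aircraft, PassengerID → DepTime, Origin violates BCNF; decompose into {Aircraft, DepTime, Origin, PassengerID} and {Aircraft, FlightNo, PassengerID}.
Within {Aircraft, DepTime, Origin, PassengerID}: {Origin}⁺ ∩ {Aircraft, DepTime, Origin, PassengerID} = {Aircraft, DepTime, Origin}, not the whole set, so Origin → Aircraft, DepTime violates BCNF; decompose into {Aircraft, DepTime, Origin} and {Origin, PassengerID}.
Within {Aircraft, DepTime, Origin}: {DepTime}⁺ ∩ {Aircraft, DepTime, Origin} = {Aircraft, DepTime}, not the whole set, so DepTime → Aircraft violates BCNF; decompose into {Aircraft, DepTime} and {DepTime, Origin}.
{Aircraft, DepTime} is in BCNF.
{DepTime, Origin} is in BCNF.
{Origin, PassengerID} is in BCNF.
{Aircraft, FlightNo, PassengerID} is in BCNF.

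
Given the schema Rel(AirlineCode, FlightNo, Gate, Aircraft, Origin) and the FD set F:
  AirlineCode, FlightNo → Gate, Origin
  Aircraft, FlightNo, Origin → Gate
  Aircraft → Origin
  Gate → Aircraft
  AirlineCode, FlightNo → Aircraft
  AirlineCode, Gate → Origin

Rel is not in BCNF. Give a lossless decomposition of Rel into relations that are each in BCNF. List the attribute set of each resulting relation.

{Aircraft, AirlineCode, FlightNo}; {Aircraft, Gate}; {Aircraft, Origin}; {FlightNo, Gate}

Candidate key of the original relation: {AirlineCode, FlightNo}.
{Aircraft, AirlineCode, FlightNo, Gate, Origin}: {Aircraft, FlightNo, Origin} determines {Aircraft, FlightNo, Gate, Origin} here but is not a superkey — split on Aircraft, FlightNo, Origin → Gate, giving {Aircraft, FlightNo, Gate, Origin} and {Aircraft, AirlineCode, FlightNo, Origin}.
{Aircraft, FlightNo, Gate, Origin}: {Aircraft} determines {Aircraft, Origin} here but is not a superkey — split on Aircraft → Origin, giving {Aircraft, Origin} and {Aircraft, FlightNo, Gate}.
{Aircraft, Origin} is in BCNF.
{Aircraft, FlightNo, Gate}: {Gate} determines {Aircraft, Gate} here but is not a superkey — split on Gate → Aircraft, giving {Aircraft, Gate} and {FlightNo, Gate}.
{Aircraft, Gate} is in BCNF.
{FlightNo, Gate} is in BCNF.
{Aircraft, AirlineCode, FlightNo, Origin}: {Aircraft} determines {Aircraft, Origin} here but is not a superkey — split on Aircraft → Origin, giving {Aircraft, Origin} and {Aircraft, AirlineCode, FlightNo}.
{Aircraft, Origin} is in BCNF.
{Aircraft, AirlineCode, FlightNo} is in BCNF.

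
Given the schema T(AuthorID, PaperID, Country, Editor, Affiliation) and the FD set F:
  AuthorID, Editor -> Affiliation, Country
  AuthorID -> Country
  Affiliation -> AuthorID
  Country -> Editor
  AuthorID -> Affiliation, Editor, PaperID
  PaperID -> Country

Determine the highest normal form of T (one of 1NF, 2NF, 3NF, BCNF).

Candidate keys: {Affiliation}, {AuthorID}. Prime attributes: {Affiliation, AuthorID}.
Country -> Editor: {Country}⁺ = {Country, Editor}, which is not all of the attributes, so the left side is not a superkey — BCNF is violated.
Country -> Editor has non-prime {Editor} on the right and a non-superkey on the left, so 3NF fails.
All keys have size 1, which rules out partial dependencies — 2NF is satisfied.

2NF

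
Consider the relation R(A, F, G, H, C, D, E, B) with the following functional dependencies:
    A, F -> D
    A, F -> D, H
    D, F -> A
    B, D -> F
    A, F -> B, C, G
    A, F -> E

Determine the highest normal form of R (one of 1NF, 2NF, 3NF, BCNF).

Candidate keys: {A, F}, {B, D}, {D, F}. Prime attributes: {A, B, D, F}.
Each dependency's left side is a superkey — BCNF holds.

BCNF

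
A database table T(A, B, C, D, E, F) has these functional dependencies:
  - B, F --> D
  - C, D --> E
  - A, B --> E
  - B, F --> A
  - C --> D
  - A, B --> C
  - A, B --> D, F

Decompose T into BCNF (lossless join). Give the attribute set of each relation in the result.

{A, B, C, F}; {C, D, E}

Candidate keys of the original relation: {A, B}, {B, F}.
In {A, B, C, D, E, F}, {C, D} is not a superkey ({C, D}⁺ restricted to this set is {C, D, E}), so split on C, D --> E into {C, D, E} and {A, B, C, D, F}.
{C, D, E}: every determinant is a superkey — BCNF.
In {A, B, C, D, F}, {C} is not a superkey ({C}⁺ restricted to this set is {C, D}), so split on C --> D into {C, D} and {A, B, C, F}.
{C, D}: every determinant is a superkey — BCNF.
{A, B, C, F}: every determinant is a superkey — BCNF.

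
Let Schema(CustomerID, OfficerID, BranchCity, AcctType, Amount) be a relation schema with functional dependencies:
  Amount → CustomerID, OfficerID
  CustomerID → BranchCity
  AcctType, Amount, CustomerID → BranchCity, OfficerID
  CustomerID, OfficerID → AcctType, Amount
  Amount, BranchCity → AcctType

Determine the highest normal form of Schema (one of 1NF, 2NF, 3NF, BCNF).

Candidate keys: {Amount}, {CustomerID, OfficerID}. Prime attributes: {Amount, CustomerID, OfficerID}.
CustomerID → BranchCity: {CustomerID}⁺ = {BranchCity, CustomerID}, which is not all of the attributes, so the left side is not a superkey — BCNF is violated.
CustomerID → BranchCity has non-prime {BranchCity} on the right and a non-superkey on the left, so 3NF fails.
Since {CustomerID} ⊂ {CustomerID, OfficerID} and {CustomerID}⁺ ⊇ {BranchCity} with {BranchCity} non-prime, there is a partial dependency; 2NF fails.

1NF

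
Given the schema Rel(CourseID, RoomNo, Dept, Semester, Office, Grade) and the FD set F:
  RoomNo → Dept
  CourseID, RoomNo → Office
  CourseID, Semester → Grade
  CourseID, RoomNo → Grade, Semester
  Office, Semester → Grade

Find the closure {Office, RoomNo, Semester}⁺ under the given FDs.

{Dept, Grade, Office, RoomNo, Semester}

Start with {Office, RoomNo, Semester}.
RoomNo → Dept applies; add {Dept} → now {Dept, Office, RoomNo, Semester}.
Office, Semester → Grade applies; add {Grade} → now {Dept, Grade, Office, RoomNo, Semester}.
No further FD applies.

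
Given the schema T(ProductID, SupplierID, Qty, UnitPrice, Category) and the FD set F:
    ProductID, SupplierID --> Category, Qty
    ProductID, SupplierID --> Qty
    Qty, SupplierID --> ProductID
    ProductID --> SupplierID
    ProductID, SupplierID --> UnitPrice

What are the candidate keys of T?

{ProductID}⁺ = {Category, ProductID, Qty, SupplierID, UnitPrice}, which is every attribute, so {ProductID} is a candidate key.
{Qty, SupplierID}⁺ = {Category, ProductID, Qty, SupplierID, UnitPrice}, which is every attribute, so {Qty, SupplierID} is a candidate key.
No proper subset of any of these is a key, and no other minimal superkey exists.

{ProductID}, {Qty, SupplierID}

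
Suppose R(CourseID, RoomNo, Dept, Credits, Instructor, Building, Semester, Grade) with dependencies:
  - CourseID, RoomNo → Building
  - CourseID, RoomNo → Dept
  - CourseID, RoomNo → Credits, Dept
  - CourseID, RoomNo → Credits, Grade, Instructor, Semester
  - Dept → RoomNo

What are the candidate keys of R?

No FD produces {CourseID}, so it must be in every candidate key.
{CourseID, Dept}⁺ = {Building, CourseID, Credits, Dept, Grade, Instructor, RoomNo, Semester}, which is every attribute, so {CourseID, Dept} is a candidate key.
{CourseID, RoomNo}⁺ = {Building, CourseID, Credits, Dept, Grade, Instructor, RoomNo, Semester}, which is every attribute, so {CourseID, RoomNo} is a candidate key.
These are minimal and exhaustive — every other superkey contains one of them.

{CourseID, Dept}, {CourseID, RoomNo}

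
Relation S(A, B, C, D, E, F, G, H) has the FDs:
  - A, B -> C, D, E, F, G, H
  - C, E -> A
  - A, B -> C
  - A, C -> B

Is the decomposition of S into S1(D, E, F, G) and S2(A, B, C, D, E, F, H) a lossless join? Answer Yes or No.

No

Common attributes: {D, E, F}; their closure is {D, E, F}.
S1 ⊄ {D, E, F} and S2 ⊄ {D, E, F}, so the split is lossy.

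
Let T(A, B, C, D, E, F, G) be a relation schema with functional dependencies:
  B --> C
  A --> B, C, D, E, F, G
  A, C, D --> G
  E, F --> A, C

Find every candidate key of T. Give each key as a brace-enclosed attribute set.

{A} is a candidate key since {A}⁺ = {A, B, C, D, E, F, G} covers every attribute.
{E, F} is a candidate key since {E, F}⁺ = {A, B, C, D, E, F, G} covers every attribute.
These are minimal and exhaustive — every other superkey contains one of them.

{A}, {E, F}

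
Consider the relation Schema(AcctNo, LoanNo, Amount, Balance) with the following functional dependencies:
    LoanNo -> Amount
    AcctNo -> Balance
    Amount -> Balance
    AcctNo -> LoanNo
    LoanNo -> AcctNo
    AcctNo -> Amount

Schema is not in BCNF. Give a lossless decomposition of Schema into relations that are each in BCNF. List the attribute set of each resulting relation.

Candidate keys of the original relation: {AcctNo}, {LoanNo}.
In {AcctNo, Amount, Balance, LoanNo}, {Amount} is not a superkey ({Amount}⁺ restricted to this set is {Amount, Balance}), so split on Amount -> Balance into {Amount, Balance} and {AcctNo, Amount, LoanNo}.
{Amount, Balance} is in BCNF.
{AcctNo, Amount, LoanNo} is in BCNF.

{AcctNo, Amount, LoanNo}; {Amount, Balance}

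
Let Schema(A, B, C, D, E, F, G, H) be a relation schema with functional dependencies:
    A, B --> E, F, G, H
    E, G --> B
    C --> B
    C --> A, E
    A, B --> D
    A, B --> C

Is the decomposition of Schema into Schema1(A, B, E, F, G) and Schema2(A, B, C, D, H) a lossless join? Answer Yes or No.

Yes

Schema1 ∩ Schema2 = {A, B}; its closure under F is {A, B, C, D, E, F, G, H}.
This includes all of Schema1, so the common attributes are a superkey of Schema1 — the join is lossless.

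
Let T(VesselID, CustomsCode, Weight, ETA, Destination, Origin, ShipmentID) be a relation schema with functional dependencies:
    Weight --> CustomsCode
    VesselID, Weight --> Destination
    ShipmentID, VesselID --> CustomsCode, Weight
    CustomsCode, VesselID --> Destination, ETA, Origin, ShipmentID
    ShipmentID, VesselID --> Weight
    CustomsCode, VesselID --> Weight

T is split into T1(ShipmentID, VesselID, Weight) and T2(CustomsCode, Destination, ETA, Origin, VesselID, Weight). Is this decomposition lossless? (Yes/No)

Yes

T1 ∩ T2 = {VesselID, Weight}; its closure under F is {CustomsCode, Destination, ETA, Origin, ShipmentID, VesselID, Weight}.
Since T1 ⊆ {CustomsCode, Destination, ETA, Origin, ShipmentID, VesselID, Weight}, the intersection is a superkey of T1; the decomposition is lossless.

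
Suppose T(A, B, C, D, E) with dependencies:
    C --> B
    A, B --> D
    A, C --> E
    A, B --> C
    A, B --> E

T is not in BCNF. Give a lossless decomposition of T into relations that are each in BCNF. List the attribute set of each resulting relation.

{A, C, D, E}; {B, C}

Candidate keys of the original relation: {A, B}, {A, C}.
Within {A, B, C, D, E}: {C}⁺ ∩ {A, B, C, D, E} = {B, C}, not the whole set, so C --> B violates BCNF; decompose into {B, C} and {A, C, D, E}.
{B, C} is in BCNF.
{A, C, D, E} is in BCNF.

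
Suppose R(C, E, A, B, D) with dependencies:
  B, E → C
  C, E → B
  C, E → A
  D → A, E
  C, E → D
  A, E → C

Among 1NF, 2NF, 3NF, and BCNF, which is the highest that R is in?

Candidate keys: {A, E}, {B, E}, {C, E}, {D}. Prime attributes: {A, B, C, D, E}.
Every FD has a superkey on the left, so the relation is in BCNF.

BCNF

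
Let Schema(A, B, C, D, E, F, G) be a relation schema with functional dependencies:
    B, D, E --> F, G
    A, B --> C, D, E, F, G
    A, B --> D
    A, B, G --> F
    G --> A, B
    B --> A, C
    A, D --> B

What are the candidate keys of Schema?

{B}⁺ = {A, B, C, D, E, F, G} — all of the relation — so {B} is a candidate key.
{G}⁺ = {A, B, C, D, E, F, G} — all of the relation — so {G} is a candidate key.
{A, D}⁺ = {A, B, C, D, E, F, G} — all of the relation — so {A, D} is a candidate key.
These are minimal and exhaustive — every other superkey contains one of them.

{A, D}, {B}, {G}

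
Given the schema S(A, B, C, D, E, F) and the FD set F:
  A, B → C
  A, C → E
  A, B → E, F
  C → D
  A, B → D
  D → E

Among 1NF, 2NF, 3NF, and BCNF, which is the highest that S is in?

Candidate key: {A, B}. Prime attributes: {A, B}.
A, C → E breaks BCNF: {A, C}⁺ = {A, C, D, E}, so {A, C} is not a superkey.
A, C → E has non-prime {E} on the right and a non-superkey on the left, so 3NF fails.
No non-prime attribute depends on a proper subset of any candidate key, so 2NF holds.

2NF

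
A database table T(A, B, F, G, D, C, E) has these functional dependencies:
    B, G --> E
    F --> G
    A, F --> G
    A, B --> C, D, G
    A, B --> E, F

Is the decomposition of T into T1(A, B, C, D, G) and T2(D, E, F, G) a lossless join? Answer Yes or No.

No

Common attributes: {D, G}; their closure is {D, G}.
T1 ⊄ {D, G} and T2 ⊄ {D, G}, so the split is lossy.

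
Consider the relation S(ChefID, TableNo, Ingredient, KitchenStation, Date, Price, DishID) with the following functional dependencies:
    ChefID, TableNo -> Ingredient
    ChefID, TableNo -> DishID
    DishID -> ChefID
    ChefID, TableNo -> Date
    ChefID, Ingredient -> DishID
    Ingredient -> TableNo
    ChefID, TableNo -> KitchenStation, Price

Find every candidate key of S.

{ChefID, Ingredient}⁺ = {ChefID, Date, DishID, Ingredient, KitchenStation, Price, TableNo}, which is every attribute, so {ChefID, Ingredient} is a candidate key.
{ChefID, TableNo}⁺ = {ChefID, Date, DishID, Ingredient, KitchenStation, Price, TableNo}, which is every attribute, so {ChefID, TableNo} is a candidate key.
{DishID, Ingredient}⁺ = {ChefID, Date, DishID, Ingredient, KitchenStation, Price, TableNo}, which is every attribute, so {DishID, Ingredient} is a candidate key.
{DishID, TableNo}⁺ = {ChefID, Date, DishID, Ingredient, KitchenStation, Price, TableNo}, which is every attribute, so {DishID, TableNo} is a candidate key.
These are minimal and exhaustive — every other superkey contains one of them.

{ChefID, Ingredient}, {ChefID, TableNo}, {DishID, Ingredient}, {DishID, TableNo}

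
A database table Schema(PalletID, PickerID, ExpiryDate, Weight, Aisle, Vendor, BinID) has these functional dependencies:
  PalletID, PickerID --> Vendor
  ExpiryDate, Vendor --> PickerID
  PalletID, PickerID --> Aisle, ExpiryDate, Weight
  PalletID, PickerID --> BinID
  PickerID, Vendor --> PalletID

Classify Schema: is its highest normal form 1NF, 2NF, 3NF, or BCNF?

BCNF

Candidate keys: {ExpiryDate, Vendor}, {PalletID, PickerID}, {PickerID, Vendor}. Prime attributes: {ExpiryDate, PalletID, PickerID, Vendor}.
Each dependency's left side is a superkey — BCNF holds.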